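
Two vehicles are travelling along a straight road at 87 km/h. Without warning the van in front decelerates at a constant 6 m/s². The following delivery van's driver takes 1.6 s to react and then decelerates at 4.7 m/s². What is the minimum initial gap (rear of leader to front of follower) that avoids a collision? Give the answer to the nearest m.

Minimum gap ≈ 52 m

87 km/h ÷ 3.6 = 24.1667 m/s.
Leader travels v²/(2a_L) = 584.029 / 12.000 = 48.669 m before stopping.
Follower covers v·t_r = 24.1667 × 1.6 = 38.667 m while reacting, then v²/(2a_F) = 584.029 / 9.400 = 62.131 m while braking, for a total of 38.667 + 62.131 = 100.798 m.
Since a_F ≤ a_L and the follower starts braking later, the follower is never slower than the leader, so the closest approach is when both have stopped.
Minimum gap = 100.798 − 48.669 = 52.129 m.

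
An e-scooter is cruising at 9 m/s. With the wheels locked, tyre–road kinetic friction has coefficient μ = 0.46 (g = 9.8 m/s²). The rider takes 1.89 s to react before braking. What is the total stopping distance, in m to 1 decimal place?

a = μg = 0.46 × 9.8 = 4.508 m/s².
Reaction distance = v·t_r = 9.0000 × 1.89 = 17.010 m.
Braking distance = v²/(2a) = 9.0000² / (2 × 4.508) = 81.000 / 9.016 = 8.984 m.
Total = 17.010 + 8.984 = 25.994 m.

Total stopping distance ≈ 26.0 m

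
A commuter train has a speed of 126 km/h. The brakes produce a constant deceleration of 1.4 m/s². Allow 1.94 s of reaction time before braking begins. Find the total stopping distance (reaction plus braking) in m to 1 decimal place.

Total stopping distance ≈ 505.4 m

126 km/h ÷ 3.6 = 35.0000 m/s.
Reaction distance = v·t_r = 35.0000 × 1.94 = 67.900 m.
Braking distance = v²/(2a) = 35.0000² / (2 × 1.400) = 1225.000 / 2.800 = 437.500 m.
Total = 67.900 + 437.500 = 505.400 m.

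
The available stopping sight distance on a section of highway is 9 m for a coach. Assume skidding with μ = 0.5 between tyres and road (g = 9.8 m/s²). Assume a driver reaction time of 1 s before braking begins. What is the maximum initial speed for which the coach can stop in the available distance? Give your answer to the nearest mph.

Maximum speed ≈ 13 mph

a = μg = 0.5 × 9.8 = 4.900 m/s².
Stopping distance: v·t_r + v²/(2a) = 9 with t_r = 1 s and a = 4.900 m/s².
So v² + 9.800 v − 88.20 = 0.
Positive root: v = −a·t_r + √((a·t_r)² + 2a·d) = −4.900 + √(24.010 + 88.20) = 5.6929 m/s.
5.6929 m/s ÷ 0.44704 = 12.735 mph.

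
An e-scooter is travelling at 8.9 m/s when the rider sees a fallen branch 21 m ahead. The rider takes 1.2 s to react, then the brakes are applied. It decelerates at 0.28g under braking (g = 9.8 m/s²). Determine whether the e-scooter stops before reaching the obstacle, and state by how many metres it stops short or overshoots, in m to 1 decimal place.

No — it overshoots by 4.1 m

a = 0.28 × 9.8 = 2.744 m/s².
Reaction distance = 8.9000 × 1.2 = 10.680 m.
Braking distance = v²/(2a) = 79.210 / 5.488 = 14.433 m.
Total stopping distance = 10.680 + 14.433 = 25.113 m, vs 21 m available — it cannot stop in time and overshoots by 25.113 − 21 = 4.113 m.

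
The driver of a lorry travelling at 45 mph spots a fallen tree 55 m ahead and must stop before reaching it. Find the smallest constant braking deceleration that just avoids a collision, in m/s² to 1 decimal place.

Required deceleration ≈ 3.7 m/s²

45 mph × 0.44704 = 20.1168 m/s.
v² = 2a·d ⇒ a = v²/(2d) = 20.1168² / (2 × 55.000) = 404.686 / 110.000 = 3.6790 m/s².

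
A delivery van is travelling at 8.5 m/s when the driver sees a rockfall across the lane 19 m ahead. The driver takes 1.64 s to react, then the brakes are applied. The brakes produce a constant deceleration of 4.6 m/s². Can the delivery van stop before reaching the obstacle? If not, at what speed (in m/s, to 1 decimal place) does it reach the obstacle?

Reaction distance = 8.5000 × 1.64 = 13.940 m.
Braking distance needed to stop: v²/(2a) = 72.250 / 9.200 = 7.853 m, so total needed = 13.940 + 7.853 = 21.793 m > 19 m — it cannot stop.
Distance remaining when braking begins: 19 − 13.940 = 5.060 m.
v² = v₀² − 2a·d = 72.250 − 2 × 4.600 × 5.060 = 25.698 m²/s².
v = √25.698 = 5.069 m/s.

No — it strikes the obstacle at 5.1 m/s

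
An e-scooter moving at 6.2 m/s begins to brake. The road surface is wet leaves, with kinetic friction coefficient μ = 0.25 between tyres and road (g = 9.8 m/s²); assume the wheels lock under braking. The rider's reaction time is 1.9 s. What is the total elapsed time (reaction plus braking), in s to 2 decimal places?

a = μg = 0.25 × 9.8 = 2.450 m/s².
Braking time = v/a = 6.2000 / 2.450 = 2.531 s.
Total = 1.9 + 2.531 = 4.431 s.

Total time ≈ 4.43 s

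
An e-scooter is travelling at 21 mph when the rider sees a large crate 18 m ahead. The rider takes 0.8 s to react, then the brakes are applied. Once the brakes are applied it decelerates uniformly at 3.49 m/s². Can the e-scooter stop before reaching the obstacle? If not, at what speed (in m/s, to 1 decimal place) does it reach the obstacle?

No — it strikes the obstacle at 3.9 m/s

21 mph × 0.44704 = 9.3878 m/s.
Reaction distance = 9.3878 × 0.8 = 7.510 m.
Braking distance needed to stop: v²/(2a) = 88.131 / 6.980 = 12.626 m, so total needed = 7.510 + 12.626 = 20.136 m > 18 m — it cannot stop.
Distance remaining when braking begins: 18 − 7.510 = 10.490 m.
v² = v₀² − 2a·d = 88.131 − 2 × 3.490 × 10.490 = 14.911 m²/s².
v = √14.911 = 3.861 m/s.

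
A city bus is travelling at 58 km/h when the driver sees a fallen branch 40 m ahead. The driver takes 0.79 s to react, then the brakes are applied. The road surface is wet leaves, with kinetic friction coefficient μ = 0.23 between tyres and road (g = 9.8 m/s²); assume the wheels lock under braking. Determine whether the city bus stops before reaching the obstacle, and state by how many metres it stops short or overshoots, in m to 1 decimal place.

58 km/h ÷ 3.6 = 16.1111 m/s.
a = μg = 0.23 × 9.8 = 2.254 m/s².
Reaction distance = 16.1111 × 0.79 = 12.728 m.
Braking distance = v²/(2a) = 259.568 / 4.508 = 57.579 m.
Total stopping distance = 12.728 + 57.579 = 70.307 m, vs 40 m available — it cannot stop in time and overshoots by 70.307 − 40 = 30.307 m.

No — it overshoots by 30.3 m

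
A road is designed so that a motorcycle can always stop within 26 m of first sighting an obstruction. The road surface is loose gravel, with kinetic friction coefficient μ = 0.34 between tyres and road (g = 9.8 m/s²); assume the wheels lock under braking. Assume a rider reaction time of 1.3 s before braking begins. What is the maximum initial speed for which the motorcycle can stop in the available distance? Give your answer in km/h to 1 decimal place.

Maximum speed ≈ 34.3 km/h

a = μg = 0.34 × 9.8 = 3.332 m/s².
Stopping distance: v·t_r + v²/(2a) = 26 with t_r = 1.3 s and a = 3.332 m/s².
So v² + 8.663 v − 173.26 = 0.
Positive root: v = −a·t_r + √((a·t_r)² + 2a·d) = −4.332 + √(18.766 + 173.26) = 9.5253 m/s.
9.5253 m/s × 3.6 = 34.291 km/h.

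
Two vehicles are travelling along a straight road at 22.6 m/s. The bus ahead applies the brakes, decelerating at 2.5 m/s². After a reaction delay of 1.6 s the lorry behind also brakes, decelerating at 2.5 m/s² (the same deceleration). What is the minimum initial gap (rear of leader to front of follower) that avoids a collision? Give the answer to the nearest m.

Minimum gap ≈ 36 m

Leader travels v²/(2a_L) = 510.760 / 5.000 = 102.152 m before stopping.
Follower covers v·t_r = 22.6000 × 1.6 = 36.160 m while reacting, then v²/(2a_F) = 510.760 / 5.000 = 102.152 m while braking, for a total of 36.160 + 102.152 = 138.312 m.
Since a_F ≤ a_L and the follower starts braking later, the follower is never slower than the leader, so the closest approach is when both have stopped.
Minimum gap = 138.312 − 102.152 = 36.160 m.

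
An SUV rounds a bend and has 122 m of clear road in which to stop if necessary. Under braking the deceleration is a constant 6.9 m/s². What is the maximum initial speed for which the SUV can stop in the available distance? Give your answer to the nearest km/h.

v²/(2a) = d ⇒ v = √(2 × 6.900 × 122) = √1683.60 = 41.0317 m/s.
41.0317 m/s × 3.6 = 147.714 km/h.

Maximum speed ≈ 148 km/h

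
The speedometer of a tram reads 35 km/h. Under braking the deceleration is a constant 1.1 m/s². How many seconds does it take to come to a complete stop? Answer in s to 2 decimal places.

35 km/h ÷ 3.6 = 9.7222 m/s.
Braking time = v/a = 9.7222 / 1.100 = 8.838 s.

Braking time ≈ 8.84 s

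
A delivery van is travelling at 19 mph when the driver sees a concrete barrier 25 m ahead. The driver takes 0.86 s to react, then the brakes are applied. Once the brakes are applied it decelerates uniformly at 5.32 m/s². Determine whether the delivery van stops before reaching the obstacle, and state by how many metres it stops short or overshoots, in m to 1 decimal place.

Yes — it stops 10.9 m short of the obstacle

19 mph × 0.44704 = 8.4938 m/s.
Reaction distance = 8.4938 × 0.86 = 7.305 m.
Braking distance = v²/(2a) = 72.145 / 10.640 = 6.781 m.
Total stopping distance = 7.305 + 6.781 = 14.086 m, vs 25 m available — it stops with 25 − 14.086 = 10.914 m to spare.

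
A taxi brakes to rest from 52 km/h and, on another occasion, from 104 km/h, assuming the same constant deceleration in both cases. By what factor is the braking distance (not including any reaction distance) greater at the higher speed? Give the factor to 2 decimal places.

Factor ≈ 4.00

Braking distance d = v²/(2a), so with a fixed, d ∝ v².
Factor = (104/52)² = 2.0000² = 4.0000.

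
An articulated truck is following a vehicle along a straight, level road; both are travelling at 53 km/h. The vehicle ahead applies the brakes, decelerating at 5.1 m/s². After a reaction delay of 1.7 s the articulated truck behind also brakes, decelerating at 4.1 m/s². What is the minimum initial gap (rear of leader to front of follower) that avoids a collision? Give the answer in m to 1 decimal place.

53 km/h ÷ 3.6 = 14.7222 m/s.
Leader travels v²/(2a_L) = 216.743 / 10.200 = 21.249 m before stopping.
Follower covers v·t_r = 14.7222 × 1.7 = 25.028 m while reacting, then v²/(2a_F) = 216.743 / 8.200 = 26.432 m while braking, for a total of 25.028 + 26.432 = 51.460 m.
Since a_F ≤ a_L and the follower starts braking later, the follower is never slower than the leader, so the closest approach is when both have stopped.
Minimum gap = 51.460 − 21.249 = 30.211 m.

Minimum gap ≈ 30.2 m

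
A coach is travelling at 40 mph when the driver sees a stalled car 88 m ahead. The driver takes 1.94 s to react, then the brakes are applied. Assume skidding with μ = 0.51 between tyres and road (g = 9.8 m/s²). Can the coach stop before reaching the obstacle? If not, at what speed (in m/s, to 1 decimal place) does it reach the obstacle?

Yes — it stops about 21.3 m short of the obstacle, so it never reaches it

40 mph × 0.44704 = 17.8816 m/s.
a = μg = 0.51 × 9.8 = 4.998 m/s².
Reaction distance = 17.8816 × 1.94 = 34.690 m.
Braking distance = v²/(2a) = 319.752 / 9.996 = 31.988 m.
Total stopping distance = 34.690 + 31.988 = 66.678 m, vs 88 m available — it stops with 88 − 66.678 = 21.322 m to spare.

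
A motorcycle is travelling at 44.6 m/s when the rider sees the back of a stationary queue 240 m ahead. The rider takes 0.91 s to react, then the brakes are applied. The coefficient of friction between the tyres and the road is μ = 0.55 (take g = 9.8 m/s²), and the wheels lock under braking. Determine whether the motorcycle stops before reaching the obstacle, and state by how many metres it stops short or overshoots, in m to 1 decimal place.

a = μg = 0.55 × 9.8 = 5.390 m/s².
Reaction distance = 44.6000 × 0.91 = 40.586 m.
Braking distance = v²/(2a) = 1989.160 / 10.780 = 184.523 m.
Total stopping distance = 40.586 + 184.523 = 225.109 m, vs 240 m available — it stops with 240 − 225.109 = 14.891 m to spare.

Yes — it stops 14.9 m short of the obstacle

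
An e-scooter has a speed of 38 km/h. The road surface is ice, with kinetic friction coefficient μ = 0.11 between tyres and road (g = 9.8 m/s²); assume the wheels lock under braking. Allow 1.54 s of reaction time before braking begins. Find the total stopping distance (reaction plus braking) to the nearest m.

38 km/h ÷ 3.6 = 10.5556 m/s.
a = μg = 0.11 × 9.8 = 1.078 m/s².
Reaction distance = v·t_r = 10.5556 × 1.54 = 16.256 m.
Braking distance = v²/(2a) = 10.5556² / (2 × 1.078) = 111.421 / 2.156 = 51.679 m.
Total = 16.256 + 51.679 = 67.935 m.

Total stopping distance ≈ 68 m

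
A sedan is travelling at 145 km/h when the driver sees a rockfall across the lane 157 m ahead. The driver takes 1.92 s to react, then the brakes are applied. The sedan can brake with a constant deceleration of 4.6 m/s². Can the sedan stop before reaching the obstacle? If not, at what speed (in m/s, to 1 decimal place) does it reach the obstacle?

No — it strikes the obstacle at 29.8 m/s

145 km/h ÷ 3.6 = 40.2778 m/s.
Reaction distance = 40.2778 × 1.92 = 77.333 m.
Braking distance needed to stop: v²/(2a) = 1622.301 / 9.200 = 176.337 m, so total needed = 77.333 + 176.337 = 253.670 m > 157 m — it cannot stop.
Distance remaining when braking begins: 157 − 77.333 = 79.667 m.
v² = v₀² − 2a·d = 1622.301 − 2 × 4.600 × 79.667 = 889.365 m²/s².
v = √889.365 = 29.822 m/s.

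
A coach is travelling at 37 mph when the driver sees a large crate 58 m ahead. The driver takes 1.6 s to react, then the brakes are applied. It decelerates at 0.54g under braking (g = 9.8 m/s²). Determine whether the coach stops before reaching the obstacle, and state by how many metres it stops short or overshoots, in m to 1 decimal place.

Yes — it stops 5.7 m short of the obstacle

37 mph × 0.44704 = 16.5405 m/s.
a = 0.54 × 9.8 = 5.292 m/s².
Reaction distance = 16.5405 × 1.6 = 26.465 m.
Braking distance = v²/(2a) = 273.588 / 10.584 = 25.849 m.
Total stopping distance = 26.465 + 25.849 = 52.314 m, vs 58 m available — it stops with 58 − 52.314 = 5.686 m to spare.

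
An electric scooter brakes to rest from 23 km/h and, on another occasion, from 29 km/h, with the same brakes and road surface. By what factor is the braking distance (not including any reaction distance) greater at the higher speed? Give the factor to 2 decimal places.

Factor ≈ 1.59

Braking distance d = v²/(2a), so with a fixed, d ∝ v².
Factor = (29/23)² = 1.2609² = 1.5899.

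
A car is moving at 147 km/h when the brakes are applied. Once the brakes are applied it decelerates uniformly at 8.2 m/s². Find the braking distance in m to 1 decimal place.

147 km/h ÷ 3.6 = 40.8333 m/s.
Braking distance = v²/(2a) = 40.8333² / (2 × 8.200) = 1667.358 / 16.400 = 101.668 m.

Braking distance ≈ 101.7 m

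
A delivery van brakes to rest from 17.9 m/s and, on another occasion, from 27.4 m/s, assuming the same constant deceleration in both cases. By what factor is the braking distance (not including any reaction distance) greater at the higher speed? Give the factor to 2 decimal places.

Braking distance d = v²/(2a), so with a fixed, d ∝ v².
Factor = (27.4/17.9)² = 1.5307² = 2.3430.

Factor ≈ 2.34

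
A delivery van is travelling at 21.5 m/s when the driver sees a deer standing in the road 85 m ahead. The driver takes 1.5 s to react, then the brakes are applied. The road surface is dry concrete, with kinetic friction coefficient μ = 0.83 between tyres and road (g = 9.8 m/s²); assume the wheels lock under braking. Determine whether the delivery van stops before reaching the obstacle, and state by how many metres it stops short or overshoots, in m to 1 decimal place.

Yes — it stops 24.3 m short of the obstacle

a = μg = 0.83 × 9.8 = 8.134 m/s².
Reaction distance = 21.5000 × 1.5 = 32.250 m.
Braking distance = v²/(2a) = 462.250 / 16.268 = 28.415 m.
Total stopping distance = 32.250 + 28.415 = 60.665 m, vs 85 m available — it stops with 85 − 60.665 = 24.335 m to spare.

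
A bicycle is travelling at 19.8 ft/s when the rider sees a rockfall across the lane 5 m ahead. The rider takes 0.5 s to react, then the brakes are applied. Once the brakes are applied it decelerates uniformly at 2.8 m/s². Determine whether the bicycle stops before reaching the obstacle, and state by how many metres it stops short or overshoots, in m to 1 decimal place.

19.8 ft/s × 0.3048 = 6.0350 m/s.
Reaction distance = 6.0350 × 0.5 = 3.018 m.
Braking distance = v²/(2a) = 36.421 / 5.600 = 6.504 m.
Total stopping distance = 3.018 + 6.504 = 9.522 m, vs 5 m available — it cannot stop in time and overshoots by 9.522 − 5 = 4.522 m.

No — it overshoots by 4.5 m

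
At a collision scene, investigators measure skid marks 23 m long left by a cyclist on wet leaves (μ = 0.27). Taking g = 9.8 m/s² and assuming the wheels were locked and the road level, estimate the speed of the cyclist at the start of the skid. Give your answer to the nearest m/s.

Initial speed ≈ 11 m/s

Deceleration a = μg = 0.27 × 9.8 = 2.646 m/s².
v = √(2a·d) = √(2 × 2.646 × 23) = √121.716 = 11.0325 m/s.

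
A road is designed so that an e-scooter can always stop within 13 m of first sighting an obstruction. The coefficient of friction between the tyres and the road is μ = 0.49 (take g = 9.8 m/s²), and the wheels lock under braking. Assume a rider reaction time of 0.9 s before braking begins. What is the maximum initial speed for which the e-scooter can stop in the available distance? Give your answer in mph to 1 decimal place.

a = μg = 0.49 × 9.8 = 4.802 m/s².
Stopping distance: v·t_r + v²/(2a) = 13 with t_r = 0.9 s and a = 4.802 m/s².
So v² + 8.644 v − 124.85 = 0.
Positive root: v = −a·t_r + √((a·t_r)² + 2a·d) = −4.322 + √(18.680 + 124.85) = 7.6584 m/s.
7.6584 m/s ÷ 0.44704 = 17.131 mph.

Maximum speed ≈ 17.1 mph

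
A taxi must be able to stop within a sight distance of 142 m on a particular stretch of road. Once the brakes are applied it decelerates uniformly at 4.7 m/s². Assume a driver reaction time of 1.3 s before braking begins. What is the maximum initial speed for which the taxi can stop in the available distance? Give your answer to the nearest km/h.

Maximum speed ≈ 111 km/h

Stopping distance: v·t_r + v²/(2a) = 142 with t_r = 1.3 s and a = 4.700 m/s².
So v² + 12.220 v − 1334.80 = 0.
Positive root: v = −a·t_r + √((a·t_r)² + 2a·d) = −6.110 + √(37.332 + 1334.80) = 30.9323 m/s.
30.9323 m/s × 3.6 = 111.356 km/h.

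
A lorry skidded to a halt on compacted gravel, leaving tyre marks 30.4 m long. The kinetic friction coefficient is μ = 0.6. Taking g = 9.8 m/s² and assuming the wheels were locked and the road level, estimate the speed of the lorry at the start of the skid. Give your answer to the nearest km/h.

Initial speed ≈ 68 km/h

Deceleration a = μg = 0.6 × 9.8 = 5.880 m/s².
v = √(2a·d) = √(2 × 5.880 × 30.4) = √357.504 = 18.9078 m/s.
= 18.9078 × 3.6 = 68.068 km/h.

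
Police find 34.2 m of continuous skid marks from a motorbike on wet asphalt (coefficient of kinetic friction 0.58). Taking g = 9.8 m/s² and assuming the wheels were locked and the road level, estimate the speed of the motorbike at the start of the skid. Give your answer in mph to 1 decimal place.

Initial speed ≈ 44.1 mph

Deceleration a = μg = 0.58 × 9.8 = 5.684 m/s².
v = √(2a·d) = √(2 × 5.684 × 34.2) = √388.786 = 19.7177 m/s.
= 19.7177 ÷ 0.44704 = 44.107 mph.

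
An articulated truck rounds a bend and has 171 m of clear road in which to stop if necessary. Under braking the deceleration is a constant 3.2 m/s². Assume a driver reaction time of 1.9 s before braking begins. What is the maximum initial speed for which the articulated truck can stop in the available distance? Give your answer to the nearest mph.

Stopping distance: v·t_r + v²/(2a) = 171 with t_r = 1.9 s and a = 3.200 m/s².
So v² + 12.160 v − 1094.40 = 0.
Positive root: v = −a·t_r + √((a·t_r)² + 2a·d) = −6.080 + √(36.966 + 1094.40) = 27.5558 m/s.
27.5558 m/s ÷ 0.44704 = 61.641 mph.

Maximum speed ≈ 62 mph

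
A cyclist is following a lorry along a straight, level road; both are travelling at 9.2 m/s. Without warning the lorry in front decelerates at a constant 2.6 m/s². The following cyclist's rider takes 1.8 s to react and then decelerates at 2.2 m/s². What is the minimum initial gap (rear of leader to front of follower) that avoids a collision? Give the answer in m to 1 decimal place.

Leader travels v²/(2a_L) = 84.640 / 5.200 = 16.277 m before stopping.
Follower covers v·t_r = 9.2000 × 1.8 = 16.560 m while reacting, then v²/(2a_F) = 84.640 / 4.400 = 19.236 m while braking, for a total of 16.560 + 19.236 = 35.796 m.
Since a_F ≤ a_L and the follower starts braking later, the follower is never slower than the leader, so the closest approach is when both have stopped.
Minimum gap = 35.796 − 16.277 = 19.519 m.

Minimum gap ≈ 19.5 m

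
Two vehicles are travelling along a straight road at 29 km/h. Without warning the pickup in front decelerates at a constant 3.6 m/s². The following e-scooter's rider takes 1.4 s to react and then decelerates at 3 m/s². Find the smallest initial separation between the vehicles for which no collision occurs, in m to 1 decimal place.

Minimum gap ≈ 13.1 m

29 km/h ÷ 3.6 = 8.0556 m/s.
Leader travels v²/(2a_L) = 64.893 / 7.200 = 9.013 m before stopping.
Follower covers v·t_r = 8.0556 × 1.4 = 11.278 m while reacting, then v²/(2a_F) = 64.893 / 6.000 = 10.816 m while braking, for a total of 11.278 + 10.816 = 22.094 m.
Since a_F ≤ a_L and the follower starts braking later, the follower is never slower than the leader, so the closest approach is when both have stopped.
Minimum gap = 22.094 − 9.013 = 13.081 m.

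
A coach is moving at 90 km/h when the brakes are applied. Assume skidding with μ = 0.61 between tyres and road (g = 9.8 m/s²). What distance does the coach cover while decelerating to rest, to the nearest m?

Braking distance ≈ 52 m

90 km/h ÷ 3.6 = 25.0000 m/s.
a = μg = 0.61 × 9.8 = 5.978 m/s².
Braking distance = v²/(2a) = 25.0000² / (2 × 5.978) = 625.000 / 11.956 = 52.275 m.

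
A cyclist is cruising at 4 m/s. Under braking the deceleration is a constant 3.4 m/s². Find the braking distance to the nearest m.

Braking distance = v²/(2a) = 4.0000² / (2 × 3.400) = 16.000 / 6.800 = 2.353 m.

Braking distance ≈ 2 m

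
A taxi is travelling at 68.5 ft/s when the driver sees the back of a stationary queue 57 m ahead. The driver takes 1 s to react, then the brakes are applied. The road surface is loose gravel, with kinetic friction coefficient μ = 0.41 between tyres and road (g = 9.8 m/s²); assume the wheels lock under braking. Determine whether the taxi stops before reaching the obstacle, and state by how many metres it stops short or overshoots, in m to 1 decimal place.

No — it overshoots by 18.1 m

68.5 ft/s × 0.3048 = 20.8788 m/s.
a = μg = 0.41 × 9.8 = 4.018 m/s².
Reaction distance = 20.8788 × 1 = 20.879 m.
Braking distance = v²/(2a) = 435.924 / 8.036 = 54.246 m.
Total stopping distance = 20.879 + 54.246 = 75.125 m, vs 57 m available — it cannot stop in time and overshoots by 75.125 − 57 = 18.125 m.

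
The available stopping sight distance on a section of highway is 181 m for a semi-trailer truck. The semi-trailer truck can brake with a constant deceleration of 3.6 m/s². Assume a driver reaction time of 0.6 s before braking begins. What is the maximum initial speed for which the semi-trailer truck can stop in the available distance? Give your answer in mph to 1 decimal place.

Maximum speed ≈ 76.1 mph

Stopping distance: v·t_r + v²/(2a) = 181 with t_r = 0.6 s and a = 3.600 m/s².
So v² + 4.320 v − 1303.20 = 0.
Positive root: v = −a·t_r + √((a·t_r)² + 2a·d) = −2.160 + √(4.666 + 1303.20) = 34.0044 m/s.
34.0044 m/s ÷ 0.44704 = 76.066 mph.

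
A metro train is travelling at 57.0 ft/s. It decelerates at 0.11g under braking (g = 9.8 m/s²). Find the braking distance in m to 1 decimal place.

Braking distance ≈ 140.0 m

57 ft/s × 0.3048 = 17.3736 m/s.
a = 0.11 × 9.8 = 1.078 m/s².
Braking distance = v²/(2a) = 17.3736² / (2 × 1.078) = 301.842 / 2.156 = 140.001 m.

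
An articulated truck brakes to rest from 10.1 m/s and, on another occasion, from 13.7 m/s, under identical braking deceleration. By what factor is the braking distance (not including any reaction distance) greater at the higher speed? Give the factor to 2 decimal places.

Factor ≈ 1.84

Braking distance d = v²/(2a), so with a fixed, d ∝ v².
Factor = (13.7/10.1)² = 1.3564² = 1.8398.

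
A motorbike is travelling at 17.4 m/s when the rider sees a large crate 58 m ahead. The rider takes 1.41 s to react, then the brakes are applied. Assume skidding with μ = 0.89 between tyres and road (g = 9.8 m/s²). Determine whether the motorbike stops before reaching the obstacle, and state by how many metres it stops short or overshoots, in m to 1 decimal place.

a = μg = 0.89 × 9.8 = 8.722 m/s².
Reaction distance = 17.4000 × 1.41 = 24.534 m.
Braking distance = v²/(2a) = 302.760 / 17.444 = 17.356 m.
Total stopping distance = 24.534 + 17.356 = 41.890 m, vs 58 m available — it stops with 58 − 41.890 = 16.110 m to spare.

Yes — it stops 16.1 m short of the obstacle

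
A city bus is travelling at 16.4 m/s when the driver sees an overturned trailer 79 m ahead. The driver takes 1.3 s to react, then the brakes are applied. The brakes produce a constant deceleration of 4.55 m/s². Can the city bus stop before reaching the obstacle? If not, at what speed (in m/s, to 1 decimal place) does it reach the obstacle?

Yes — it stops about 28.1 m short of the obstacle, so it never reaches it

Reaction distance = 16.4000 × 1.3 = 21.320 m.
Braking distance = v²/(2a) = 268.960 / 9.100 = 29.556 m.
Total stopping distance = 21.320 + 29.556 = 50.876 m, vs 79 m available — it stops with 79 − 50.876 = 28.124 m to spare.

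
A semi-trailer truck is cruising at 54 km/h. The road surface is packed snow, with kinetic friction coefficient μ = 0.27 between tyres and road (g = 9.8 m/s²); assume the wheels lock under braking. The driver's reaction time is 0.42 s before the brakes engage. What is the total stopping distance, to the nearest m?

Total stopping distance ≈ 49 m

54 km/h ÷ 3.6 = 15.0000 m/s.
a = μg = 0.27 × 9.8 = 2.646 m/s².
Reaction distance = v·t_r = 15.0000 × 0.42 = 6.300 m.
Braking distance = v²/(2a) = 15.0000² / (2 × 2.646) = 225.000 / 5.292 = 42.517 m.
Total = 6.300 + 42.517 = 48.817 m.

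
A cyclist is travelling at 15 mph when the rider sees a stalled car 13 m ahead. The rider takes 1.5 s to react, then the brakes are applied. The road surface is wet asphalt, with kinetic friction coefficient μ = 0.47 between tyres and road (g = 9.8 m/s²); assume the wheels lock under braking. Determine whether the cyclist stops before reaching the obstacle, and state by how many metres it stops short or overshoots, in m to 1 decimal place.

15 mph × 0.44704 = 6.7056 m/s.
a = μg = 0.47 × 9.8 = 4.606 m/s².
Reaction distance = 6.7056 × 1.5 = 10.058 m.
Braking distance = v²/(2a) = 44.965 / 9.212 = 4.881 m.
Total stopping distance = 10.058 + 4.881 = 14.939 m, vs 13 m available — it cannot stop in time and overshoots by 14.939 − 13 = 1.939 m.

No — it overshoots by 1.9 m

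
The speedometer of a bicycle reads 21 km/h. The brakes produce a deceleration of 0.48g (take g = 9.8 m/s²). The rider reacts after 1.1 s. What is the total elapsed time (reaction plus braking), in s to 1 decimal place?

21 km/h ÷ 3.6 = 5.8333 m/s.
a = 0.48 × 9.8 = 4.704 m/s².
Braking time = v/a = 5.8333 / 4.704 = 1.240 s.
Total = 1.1 + 1.240 = 2.340 s.

Total time ≈ 2.3 s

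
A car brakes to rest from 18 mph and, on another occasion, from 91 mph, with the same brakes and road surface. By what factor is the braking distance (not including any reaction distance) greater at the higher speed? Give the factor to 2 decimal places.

Braking distance d = v²/(2a), so with a fixed, d ∝ v².
Factor = (91/18)² = 5.0556² = 25.5591.

Factor ≈ 25.56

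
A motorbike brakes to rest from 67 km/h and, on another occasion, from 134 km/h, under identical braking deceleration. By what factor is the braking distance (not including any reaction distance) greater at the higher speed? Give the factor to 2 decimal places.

Factor ≈ 4.00

Braking distance d = v²/(2a), so with a fixed, d ∝ v².
Factor = (134/67)² = 2.0000² = 4.0000.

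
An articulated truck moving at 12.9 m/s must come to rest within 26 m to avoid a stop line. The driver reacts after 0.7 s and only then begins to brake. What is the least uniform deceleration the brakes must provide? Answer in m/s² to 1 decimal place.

Distance covered during reaction = 12.9000 × 0.7 = 9.030 m.
Distance available for braking: 26 − 9.030 = 16.970 m.
v² = 2a·d ⇒ a = v²/(2d) = 12.9000² / (2 × 16.970) = 166.410 / 33.940 = 4.9031 m/s².

Required deceleration ≈ 4.9 m/s²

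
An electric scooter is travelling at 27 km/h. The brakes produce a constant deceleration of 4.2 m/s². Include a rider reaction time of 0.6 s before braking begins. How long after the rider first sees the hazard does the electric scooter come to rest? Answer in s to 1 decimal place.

Total time ≈ 2.4 s

27 km/h ÷ 3.6 = 7.5000 m/s.
Braking time = v/a = 7.5000 / 4.200 = 1.786 s.
Total = 0.6 + 1.786 = 2.386 s.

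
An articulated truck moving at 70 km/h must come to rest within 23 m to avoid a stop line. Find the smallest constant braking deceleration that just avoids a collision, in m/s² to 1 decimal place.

Required deceleration ≈ 8.2 m/s²

70 km/h ÷ 3.6 = 19.4444 m/s.
v² = 2a·d ⇒ a = v²/(2d) = 19.4444² / (2 × 23.000) = 378.085 / 46.000 = 8.2192 m/s².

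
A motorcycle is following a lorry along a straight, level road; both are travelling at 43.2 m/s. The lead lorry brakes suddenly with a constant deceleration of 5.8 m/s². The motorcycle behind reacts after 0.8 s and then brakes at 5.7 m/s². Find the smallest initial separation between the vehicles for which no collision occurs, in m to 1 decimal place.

Minimum gap ≈ 37.4 m

Leader travels v²/(2a_L) = 1866.240 / 11.600 = 160.883 m before stopping.
Follower covers v·t_r = 43.2000 × 0.8 = 34.560 m while reacting, then v²/(2a_F) = 1866.240 / 11.400 = 163.705 m while braking, for a total of 34.560 + 163.705 = 198.265 m.
Since a_F ≤ a_L and the follower starts braking later, the follower is never slower than the leader, so the closest approach is when both have stopped.
Minimum gap = 198.265 − 160.883 = 37.382 m.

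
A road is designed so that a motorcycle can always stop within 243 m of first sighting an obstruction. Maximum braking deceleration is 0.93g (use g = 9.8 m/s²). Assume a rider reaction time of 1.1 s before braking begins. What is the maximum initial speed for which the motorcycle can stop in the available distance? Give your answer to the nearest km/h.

a = 0.93 × 9.8 = 9.114 m/s².
Stopping distance: v·t_r + v²/(2a) = 243 with t_r = 1.1 s and a = 9.114 m/s².
So v² + 20.051 v − 4429.40 = 0.
Positive root: v = −a·t_r + √((a·t_r)² + 2a·d) = −10.025 + √(100.501 + 4429.40) = 57.2795 m/s.
57.2795 m/s × 3.6 = 206.206 km/h.

Maximum speed ≈ 206 km/h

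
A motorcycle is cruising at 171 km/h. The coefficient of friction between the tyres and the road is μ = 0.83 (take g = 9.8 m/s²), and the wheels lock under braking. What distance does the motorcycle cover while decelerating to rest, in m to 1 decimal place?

171 km/h ÷ 3.6 = 47.5000 m/s.
a = μg = 0.83 × 9.8 = 8.134 m/s².
Braking distance = v²/(2a) = 47.5000² / (2 × 8.134) = 2256.250 / 16.268 = 138.693 m.

Braking distance ≈ 138.7 m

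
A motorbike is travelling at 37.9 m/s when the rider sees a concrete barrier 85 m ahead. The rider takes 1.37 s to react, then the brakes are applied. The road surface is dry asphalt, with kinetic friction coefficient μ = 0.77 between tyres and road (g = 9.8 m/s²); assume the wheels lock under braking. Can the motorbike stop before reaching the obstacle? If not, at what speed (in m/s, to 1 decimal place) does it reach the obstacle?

a = μg = 0.77 × 9.8 = 7.546 m/s².
Reaction distance = 37.9000 × 1.37 = 51.923 m.
Braking distance needed to stop: v²/(2a) = 1436.410 / 15.092 = 95.177 m, so total needed = 51.923 + 95.177 = 147.100 m > 85 m — it cannot stop.
Distance remaining when braking begins: 85 − 51.923 = 33.077 m.
v² = v₀² − 2a·d = 1436.410 − 2 × 7.546 × 33.077 = 937.212 m²/s².
v = √937.212 = 30.614 m/s.

No — it strikes the obstacle at 30.6 m/s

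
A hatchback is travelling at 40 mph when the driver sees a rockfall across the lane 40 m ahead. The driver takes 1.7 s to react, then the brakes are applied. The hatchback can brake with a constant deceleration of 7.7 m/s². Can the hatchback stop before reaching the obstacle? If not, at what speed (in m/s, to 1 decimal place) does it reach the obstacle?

No — it strikes the obstacle at 13.1 m/s

40 mph × 0.44704 = 17.8816 m/s.
Reaction distance = 17.8816 × 1.7 = 30.399 m.
Braking distance needed to stop: v²/(2a) = 319.752 / 15.400 = 20.763 m, so total needed = 30.399 + 20.763 = 51.162 m > 40 m — it cannot stop.
Distance remaining when braking begins: 40 − 30.399 = 9.601 m.
v² = v₀² − 2a·d = 319.752 − 2 × 7.700 × 9.601 = 171.897 m²/s².
v = √171.897 = 13.111 m/s.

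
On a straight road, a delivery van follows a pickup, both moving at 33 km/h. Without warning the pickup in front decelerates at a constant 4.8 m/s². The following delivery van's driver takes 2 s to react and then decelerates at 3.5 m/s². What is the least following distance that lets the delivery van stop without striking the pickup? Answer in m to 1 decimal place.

33 km/h ÷ 3.6 = 9.1667 m/s.
Leader travels v²/(2a_L) = 84.028 / 9.600 = 8.753 m before stopping.
Follower covers v·t_r = 9.1667 × 2 = 18.333 m while reacting, then v²/(2a_F) = 84.028 / 7.000 = 12.004 m while braking, for a total of 18.333 + 12.004 = 30.337 m.
Since a_F ≤ a_L and the follower starts braking later, the follower is never slower than the leader, so the closest approach is when both have stopped.
Minimum gap = 30.337 − 8.753 = 21.584 m.

Minimum gap ≈ 21.6 m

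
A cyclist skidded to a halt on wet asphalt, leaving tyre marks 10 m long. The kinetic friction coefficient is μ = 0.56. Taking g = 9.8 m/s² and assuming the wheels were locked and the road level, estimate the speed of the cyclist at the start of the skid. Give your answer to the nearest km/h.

Deceleration a = μg = 0.56 × 9.8 = 5.488 m/s².
v = √(2a·d) = √(2 × 5.488 × 10) = √109.760 = 10.4766 m/s.
= 10.4766 × 3.6 = 37.716 km/h.

Initial speed ≈ 38 km/h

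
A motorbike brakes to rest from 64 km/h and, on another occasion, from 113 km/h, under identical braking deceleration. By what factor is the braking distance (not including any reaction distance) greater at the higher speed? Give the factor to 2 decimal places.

Braking distance d = v²/(2a), so with a fixed, d ∝ v².
Factor = (113/64)² = 1.7656² = 3.1173.

Factor ≈ 3.12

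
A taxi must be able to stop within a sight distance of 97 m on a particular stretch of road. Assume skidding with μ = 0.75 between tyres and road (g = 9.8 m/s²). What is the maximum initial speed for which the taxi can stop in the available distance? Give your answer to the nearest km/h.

Maximum speed ≈ 136 km/h

a = μg = 0.75 × 9.8 = 7.350 m/s².
v²/(2a) = d ⇒ v = √(2 × 7.350 × 97) = √1425.90 = 37.7611 m/s.
37.7611 m/s × 3.6 = 135.940 km/h.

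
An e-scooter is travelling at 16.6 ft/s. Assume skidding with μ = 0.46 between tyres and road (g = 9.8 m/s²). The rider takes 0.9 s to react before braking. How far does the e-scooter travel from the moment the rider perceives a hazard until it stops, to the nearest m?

Total stopping distance ≈ 7 m

16.6 ft/s × 0.3048 = 5.0597 m/s.
a = μg = 0.46 × 9.8 = 4.508 m/s².
Reaction distance = v·t_r = 5.0597 × 0.9 = 4.554 m.
Braking distance = v²/(2a) = 5.0597² / (2 × 4.508) = 25.601 / 9.016 = 2.840 m.
Total = 4.554 + 2.840 = 7.394 m.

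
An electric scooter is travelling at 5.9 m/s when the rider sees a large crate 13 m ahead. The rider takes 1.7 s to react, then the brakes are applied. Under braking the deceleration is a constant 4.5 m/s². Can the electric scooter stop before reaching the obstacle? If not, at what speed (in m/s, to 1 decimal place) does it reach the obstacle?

Reaction distance = 5.9000 × 1.7 = 10.030 m.
Braking distance needed to stop: v²/(2a) = 34.810 / 9.000 = 3.868 m, so total needed = 10.030 + 3.868 = 13.898 m > 13 m — it cannot stop.
Distance remaining when braking begins: 13 − 10.030 = 2.970 m.
v² = v₀² − 2a·d = 34.810 − 2 × 4.500 × 2.970 = 8.080 m²/s².
v = √8.080 = 2.843 m/s.

No — it strikes the obstacle at 2.8 m/s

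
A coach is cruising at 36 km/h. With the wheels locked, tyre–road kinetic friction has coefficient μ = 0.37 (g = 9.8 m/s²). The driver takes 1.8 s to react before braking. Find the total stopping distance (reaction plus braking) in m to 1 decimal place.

36 km/h ÷ 3.6 = 10.0000 m/s.
a = μg = 0.37 × 9.8 = 3.626 m/s².
Reaction distance = v·t_r = 10.0000 × 1.8 = 18.000 m.
Braking distance = v²/(2a) = 10.0000² / (2 × 3.626) = 100.000 / 7.252 = 13.789 m.
Total = 18.000 + 13.789 = 31.789 m.

Total stopping distance ≈ 31.8 m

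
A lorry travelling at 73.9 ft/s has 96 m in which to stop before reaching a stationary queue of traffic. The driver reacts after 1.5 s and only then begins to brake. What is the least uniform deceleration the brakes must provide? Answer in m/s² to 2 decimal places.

Required deceleration ≈ 4.08 m/s²

73.9 ft/s × 0.3048 = 22.5247 m/s.
Distance covered during reaction = 22.5247 × 1.5 = 33.787 m.
Distance available for braking: 96 − 33.787 = 62.213 m.
v² = 2a·d ⇒ a = v²/(2d) = 22.5247² / (2 × 62.213) = 507.362 / 124.426 = 4.0776 m/s².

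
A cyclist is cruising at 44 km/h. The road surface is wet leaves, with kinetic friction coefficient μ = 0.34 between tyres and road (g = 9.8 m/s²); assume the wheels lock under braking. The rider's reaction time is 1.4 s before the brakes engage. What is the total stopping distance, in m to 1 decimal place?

Total stopping distance ≈ 39.5 m

44 km/h ÷ 3.6 = 12.2222 m/s.
a = μg = 0.34 × 9.8 = 3.332 m/s².
Reaction distance = v·t_r = 12.2222 × 1.4 = 17.111 m.
Braking distance = v²/(2a) = 12.2222² / (2 × 3.332) = 149.382 / 6.664 = 22.416 m.
Total = 17.111 + 22.416 = 39.527 m.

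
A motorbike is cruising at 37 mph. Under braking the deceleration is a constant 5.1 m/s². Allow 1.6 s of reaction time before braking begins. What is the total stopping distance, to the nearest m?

Total stopping distance ≈ 53 m

37 mph × 0.44704 = 16.5405 m/s.
Reaction distance = v·t_r = 16.5405 × 1.6 = 26.465 m.
Braking distance = v²/(2a) = 16.5405² / (2 × 5.100) = 273.588 / 10.200 = 26.822 m.
Total = 26.465 + 26.822 = 53.287 m.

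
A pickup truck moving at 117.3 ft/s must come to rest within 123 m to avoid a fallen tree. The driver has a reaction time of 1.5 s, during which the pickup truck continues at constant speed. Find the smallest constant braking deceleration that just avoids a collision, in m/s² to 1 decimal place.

Required deceleration ≈ 9.2 m/s²

117.3 ft/s × 0.3048 = 35.7530 m/s.
Distance covered during reaction = 35.7530 × 1.5 = 53.630 m.
Distance available for braking: 123 − 53.630 = 69.370 m.
v² = 2a·d ⇒ a = v²/(2d) = 35.7530² / (2 × 69.370) = 1278.277 / 138.740 = 9.2135 m/s².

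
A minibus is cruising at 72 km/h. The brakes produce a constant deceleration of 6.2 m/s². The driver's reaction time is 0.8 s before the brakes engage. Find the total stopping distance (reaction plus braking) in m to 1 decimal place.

Total stopping distance ≈ 48.3 m

72 km/h ÷ 3.6 = 20.0000 m/s.
Reaction distance = v·t_r = 20.0000 × 0.8 = 16.000 m.
Braking distance = v²/(2a) = 20.0000² / (2 × 6.200) = 400.000 / 12.400 = 32.258 m.
Total = 16.000 + 32.258 = 48.258 m.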